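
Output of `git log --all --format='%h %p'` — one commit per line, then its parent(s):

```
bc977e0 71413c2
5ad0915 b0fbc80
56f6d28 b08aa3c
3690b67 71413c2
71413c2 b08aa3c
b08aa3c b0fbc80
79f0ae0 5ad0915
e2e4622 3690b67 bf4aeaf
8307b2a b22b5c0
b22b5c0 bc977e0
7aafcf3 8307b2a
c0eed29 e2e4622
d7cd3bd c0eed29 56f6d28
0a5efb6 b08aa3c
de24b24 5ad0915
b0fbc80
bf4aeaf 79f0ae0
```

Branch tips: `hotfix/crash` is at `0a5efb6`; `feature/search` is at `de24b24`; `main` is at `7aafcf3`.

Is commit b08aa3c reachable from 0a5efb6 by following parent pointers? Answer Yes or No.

Ancestors of 0a5efb6 (commits reachable by following parents): {0a5efb6, b08aa3c, b0fbc80}.
b08aa3c is in that set, so it is an ancestor of 0a5efb6.

Yes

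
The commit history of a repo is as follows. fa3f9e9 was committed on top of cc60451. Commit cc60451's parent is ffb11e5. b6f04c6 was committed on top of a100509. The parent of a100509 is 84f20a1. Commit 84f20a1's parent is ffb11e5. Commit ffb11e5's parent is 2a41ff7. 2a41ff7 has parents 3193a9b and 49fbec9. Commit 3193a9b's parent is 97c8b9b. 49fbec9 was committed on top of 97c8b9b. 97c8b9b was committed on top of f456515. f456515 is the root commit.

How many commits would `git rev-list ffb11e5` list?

Walking parent pointers from ffb11e5: reachable set = {2a41ff7, 3193a9b, 49fbec9, 97c8b9b, f456515, ffb11e5}.
That is 6 commits.

6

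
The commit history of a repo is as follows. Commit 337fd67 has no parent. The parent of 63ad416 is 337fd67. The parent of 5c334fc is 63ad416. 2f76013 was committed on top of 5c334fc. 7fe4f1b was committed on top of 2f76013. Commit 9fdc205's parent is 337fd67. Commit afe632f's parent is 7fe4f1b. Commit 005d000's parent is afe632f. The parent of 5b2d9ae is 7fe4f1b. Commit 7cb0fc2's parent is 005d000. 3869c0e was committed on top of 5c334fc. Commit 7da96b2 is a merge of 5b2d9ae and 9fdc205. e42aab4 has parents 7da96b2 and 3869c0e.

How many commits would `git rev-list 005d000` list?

Walking parent pointers from 005d000: reachable set = {005d000, 2f76013, 337fd67, 5c334fc, 63ad416, 7fe4f1b, afe632f}.
That is 7 commits.

7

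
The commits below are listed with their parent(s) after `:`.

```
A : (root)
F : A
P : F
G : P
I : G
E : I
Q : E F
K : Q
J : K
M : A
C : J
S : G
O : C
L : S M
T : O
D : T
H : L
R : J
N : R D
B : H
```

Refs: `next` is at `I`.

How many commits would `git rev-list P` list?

3

Walking parent pointers from P: reachable set = {A, F, P}.
That is 3 commits.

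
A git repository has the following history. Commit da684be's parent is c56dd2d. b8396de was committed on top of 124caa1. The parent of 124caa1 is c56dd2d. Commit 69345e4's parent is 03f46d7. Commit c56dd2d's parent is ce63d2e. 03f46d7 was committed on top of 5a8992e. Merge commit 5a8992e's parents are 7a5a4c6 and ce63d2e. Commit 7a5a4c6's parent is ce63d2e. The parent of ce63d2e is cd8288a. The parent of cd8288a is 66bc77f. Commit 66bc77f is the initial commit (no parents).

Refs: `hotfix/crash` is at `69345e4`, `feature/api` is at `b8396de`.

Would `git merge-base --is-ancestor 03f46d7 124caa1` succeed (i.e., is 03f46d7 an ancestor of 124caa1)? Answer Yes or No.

No

Ancestors of 124caa1: {124caa1, 66bc77f, c56dd2d, cd8288a, ce63d2e}.
03f46d7 is not in that set, so it is not an ancestor of 124caa1.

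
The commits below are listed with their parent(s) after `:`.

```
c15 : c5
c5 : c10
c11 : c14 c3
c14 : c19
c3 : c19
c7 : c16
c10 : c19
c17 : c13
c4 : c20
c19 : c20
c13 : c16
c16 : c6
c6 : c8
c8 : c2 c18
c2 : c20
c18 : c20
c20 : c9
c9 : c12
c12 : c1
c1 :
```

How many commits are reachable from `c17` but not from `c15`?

Reachable from c17: {c1, c12, c13, c16, c17, c18, c2, c20, c6, c8, c9}.
Reachable from c15: {c1, c10, c12, c15, c19, c20, c5, c9}.
In c17's history but not c15's: {c13, c16, c17, c18, c2, c6, c8} — 7 commits.

7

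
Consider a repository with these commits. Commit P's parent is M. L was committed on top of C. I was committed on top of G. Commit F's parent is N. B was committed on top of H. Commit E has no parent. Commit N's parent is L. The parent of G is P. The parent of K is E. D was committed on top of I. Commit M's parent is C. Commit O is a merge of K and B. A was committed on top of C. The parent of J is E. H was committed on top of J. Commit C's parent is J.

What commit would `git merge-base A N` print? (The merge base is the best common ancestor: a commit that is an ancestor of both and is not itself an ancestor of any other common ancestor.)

Ancestors of A: {A, C, E, J}.
Ancestors of N: {C, E, J, L, N}.
Common ancestors: {C, E, J}.
Among these, C is not an ancestor of any other common ancestor — it is the merge base.

C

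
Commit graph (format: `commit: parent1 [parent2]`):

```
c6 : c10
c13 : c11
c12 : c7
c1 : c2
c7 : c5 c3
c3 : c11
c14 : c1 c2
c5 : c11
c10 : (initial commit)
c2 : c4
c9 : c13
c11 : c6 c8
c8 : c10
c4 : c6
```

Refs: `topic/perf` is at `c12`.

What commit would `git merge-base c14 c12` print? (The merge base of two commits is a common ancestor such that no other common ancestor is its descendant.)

Ancestors of c14: {c1, c10, c14, c2, c4, c6}.
Ancestors of c12: {c10, c11, c12, c3, c5, c6, c7, c8}.
Common ancestors: {c10, c6}.
Among these, c6 is not an ancestor of any other common ancestor — it is the merge base.

c6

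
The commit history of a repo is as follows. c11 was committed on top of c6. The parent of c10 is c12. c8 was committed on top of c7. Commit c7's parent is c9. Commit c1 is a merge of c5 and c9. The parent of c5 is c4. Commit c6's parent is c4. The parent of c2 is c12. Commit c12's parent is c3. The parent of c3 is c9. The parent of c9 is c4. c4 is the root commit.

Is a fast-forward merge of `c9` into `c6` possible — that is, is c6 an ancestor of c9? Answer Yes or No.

A fast-forward from c6 to c9 is possible iff c6 is an ancestor of c9.
Ancestors of c9: {c4, c9}.
c6 is not among them, so fast-forward is not possible.

No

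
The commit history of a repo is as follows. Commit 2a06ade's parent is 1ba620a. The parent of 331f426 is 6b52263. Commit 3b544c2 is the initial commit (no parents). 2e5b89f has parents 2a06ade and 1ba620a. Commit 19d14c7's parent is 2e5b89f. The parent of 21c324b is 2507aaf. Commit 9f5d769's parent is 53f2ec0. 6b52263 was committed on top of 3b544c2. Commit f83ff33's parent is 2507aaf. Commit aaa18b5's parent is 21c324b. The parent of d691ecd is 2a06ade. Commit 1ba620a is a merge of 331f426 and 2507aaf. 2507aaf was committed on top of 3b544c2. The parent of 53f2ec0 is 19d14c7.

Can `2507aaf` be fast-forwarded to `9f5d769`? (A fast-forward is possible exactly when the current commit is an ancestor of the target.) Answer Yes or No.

A fast-forward from 2507aaf to 9f5d769 is possible iff 2507aaf is an ancestor of 9f5d769.
Ancestors of 9f5d769: {19d14c7, 1ba620a, 2507aaf, 2a06ade, 2e5b89f, 331f426, 3b544c2, 53f2ec0, 6b52263, 9f5d769}.
2507aaf is among them, so fast-forward is possible.

Yes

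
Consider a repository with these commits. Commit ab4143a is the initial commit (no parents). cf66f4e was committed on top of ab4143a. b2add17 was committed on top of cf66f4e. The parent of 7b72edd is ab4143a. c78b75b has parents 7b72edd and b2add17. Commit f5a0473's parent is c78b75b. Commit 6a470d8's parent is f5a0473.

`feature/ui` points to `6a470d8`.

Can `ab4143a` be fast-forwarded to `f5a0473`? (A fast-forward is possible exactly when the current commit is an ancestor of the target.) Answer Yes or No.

Yes

A fast-forward from ab4143a to f5a0473 is possible iff ab4143a is an ancestor of f5a0473.
Ancestors of f5a0473: {7b72edd, ab4143a, b2add17, c78b75b, cf66f4e, f5a0473}.
ab4143a is among them, so fast-forward is possible.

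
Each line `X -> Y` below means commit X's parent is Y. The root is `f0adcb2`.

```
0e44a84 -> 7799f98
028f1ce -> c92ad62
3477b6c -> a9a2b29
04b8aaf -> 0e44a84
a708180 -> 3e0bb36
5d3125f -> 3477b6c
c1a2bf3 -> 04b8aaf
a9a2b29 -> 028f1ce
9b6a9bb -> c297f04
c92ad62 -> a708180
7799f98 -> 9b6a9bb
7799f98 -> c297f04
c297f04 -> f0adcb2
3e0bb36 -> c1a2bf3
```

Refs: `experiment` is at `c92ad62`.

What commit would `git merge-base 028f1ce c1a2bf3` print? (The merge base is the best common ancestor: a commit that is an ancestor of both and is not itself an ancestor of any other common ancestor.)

c1a2bf3

Ancestors of 028f1ce: {028f1ce, 04b8aaf, 0e44a84, 3e0bb36, 7799f98, 9b6a9bb, a708180, c1a2bf3, c297f04, c92ad62, f0adcb2}.
Ancestors of c1a2bf3: {04b8aaf, 0e44a84, 7799f98, 9b6a9bb, c1a2bf3, c297f04, f0adcb2}.
Common ancestors: {04b8aaf, 0e44a84, 7799f98, 9b6a9bb, c1a2bf3, c297f04, f0adcb2}.
Among these, c1a2bf3 is not an ancestor of any other common ancestor — it is the merge base.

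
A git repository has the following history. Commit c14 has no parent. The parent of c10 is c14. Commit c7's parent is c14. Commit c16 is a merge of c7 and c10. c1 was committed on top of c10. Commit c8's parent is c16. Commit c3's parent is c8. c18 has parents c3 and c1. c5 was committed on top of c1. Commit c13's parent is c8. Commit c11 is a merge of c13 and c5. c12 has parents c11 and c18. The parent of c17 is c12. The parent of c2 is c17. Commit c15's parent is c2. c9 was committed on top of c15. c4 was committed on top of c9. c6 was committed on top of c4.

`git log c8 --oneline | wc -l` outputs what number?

Walking parent pointers from c8: reachable set = {c10, c14, c16, c7, c8}.
That is 5 commits.

5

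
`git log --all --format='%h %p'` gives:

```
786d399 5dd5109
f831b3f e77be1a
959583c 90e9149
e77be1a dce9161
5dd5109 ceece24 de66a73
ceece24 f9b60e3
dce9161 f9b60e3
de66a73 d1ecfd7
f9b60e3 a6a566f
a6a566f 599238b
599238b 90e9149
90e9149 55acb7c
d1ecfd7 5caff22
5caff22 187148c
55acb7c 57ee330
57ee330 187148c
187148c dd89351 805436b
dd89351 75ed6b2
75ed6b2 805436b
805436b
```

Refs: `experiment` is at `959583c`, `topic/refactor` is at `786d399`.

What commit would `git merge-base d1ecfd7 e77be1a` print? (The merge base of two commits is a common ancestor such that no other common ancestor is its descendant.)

Ancestors of d1ecfd7: {187148c, 5caff22, 75ed6b2, 805436b, d1ecfd7, dd89351}.
Ancestors of e77be1a: {187148c, 55acb7c, 57ee330, 599238b, 75ed6b2, 805436b, 90e9149, a6a566f, dce9161, dd89351, e77be1a, f9b60e3}.
Common ancestors: {187148c, 75ed6b2, 805436b, dd89351}.
Among these, 187148c is not an ancestor of any other common ancestor — it is the merge base.

187148c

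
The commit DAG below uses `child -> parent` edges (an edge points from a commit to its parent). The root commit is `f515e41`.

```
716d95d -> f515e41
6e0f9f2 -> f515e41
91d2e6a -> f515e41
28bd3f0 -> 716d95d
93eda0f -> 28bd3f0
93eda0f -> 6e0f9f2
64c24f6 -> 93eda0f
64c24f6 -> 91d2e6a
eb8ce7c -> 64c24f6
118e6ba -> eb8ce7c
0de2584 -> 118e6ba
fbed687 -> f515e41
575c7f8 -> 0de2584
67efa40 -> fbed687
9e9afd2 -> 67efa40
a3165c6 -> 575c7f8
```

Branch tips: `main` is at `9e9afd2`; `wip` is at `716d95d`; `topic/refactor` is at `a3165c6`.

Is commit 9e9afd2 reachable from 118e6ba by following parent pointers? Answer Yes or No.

Ancestors of 118e6ba: {118e6ba, 28bd3f0, 64c24f6, 6e0f9f2, 716d95d, 91d2e6a, 93eda0f, eb8ce7c, f515e41}.
9e9afd2 is not in that set, so it is not an ancestor of 118e6ba.

No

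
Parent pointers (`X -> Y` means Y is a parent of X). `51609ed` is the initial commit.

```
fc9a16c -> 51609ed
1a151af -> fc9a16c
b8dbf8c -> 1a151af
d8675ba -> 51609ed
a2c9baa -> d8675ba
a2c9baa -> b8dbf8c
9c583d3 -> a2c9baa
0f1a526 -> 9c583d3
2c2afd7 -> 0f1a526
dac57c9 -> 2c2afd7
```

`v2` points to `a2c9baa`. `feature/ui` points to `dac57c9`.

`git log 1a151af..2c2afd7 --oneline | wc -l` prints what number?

Reachable from 2c2afd7: {0f1a526, 1a151af, 2c2afd7, 51609ed, 9c583d3, a2c9baa, b8dbf8c, d8675ba, fc9a16c}.
Reachable from 1a151af: {1a151af, 51609ed, fc9a16c}.
In 2c2afd7's history but not 1a151af's: {0f1a526, 2c2afd7, 9c583d3, a2c9baa, b8dbf8c, d8675ba} — 6 commits.

6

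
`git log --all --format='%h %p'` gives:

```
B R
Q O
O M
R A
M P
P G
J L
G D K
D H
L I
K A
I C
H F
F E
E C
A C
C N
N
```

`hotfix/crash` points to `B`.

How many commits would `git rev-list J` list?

5

Walking parent pointers from J: reachable set = {C, I, J, L, N}.
That is 5 commits.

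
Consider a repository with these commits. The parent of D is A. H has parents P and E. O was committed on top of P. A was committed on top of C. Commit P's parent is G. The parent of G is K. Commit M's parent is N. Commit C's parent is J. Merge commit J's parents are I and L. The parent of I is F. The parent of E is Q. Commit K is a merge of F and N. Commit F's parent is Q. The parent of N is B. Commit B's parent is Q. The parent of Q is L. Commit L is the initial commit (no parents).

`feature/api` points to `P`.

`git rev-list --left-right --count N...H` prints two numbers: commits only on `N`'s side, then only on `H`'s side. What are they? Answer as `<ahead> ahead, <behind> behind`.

Reachable from N: {B, L, N, Q}.
Reachable from H: {B, E, F, G, H, K, L, N, P, Q}.
Only in N's history (ahead): {} — 0.
Only in H's history (behind): {E, F, G, H, K, P} — 6.

0 ahead, 6 behind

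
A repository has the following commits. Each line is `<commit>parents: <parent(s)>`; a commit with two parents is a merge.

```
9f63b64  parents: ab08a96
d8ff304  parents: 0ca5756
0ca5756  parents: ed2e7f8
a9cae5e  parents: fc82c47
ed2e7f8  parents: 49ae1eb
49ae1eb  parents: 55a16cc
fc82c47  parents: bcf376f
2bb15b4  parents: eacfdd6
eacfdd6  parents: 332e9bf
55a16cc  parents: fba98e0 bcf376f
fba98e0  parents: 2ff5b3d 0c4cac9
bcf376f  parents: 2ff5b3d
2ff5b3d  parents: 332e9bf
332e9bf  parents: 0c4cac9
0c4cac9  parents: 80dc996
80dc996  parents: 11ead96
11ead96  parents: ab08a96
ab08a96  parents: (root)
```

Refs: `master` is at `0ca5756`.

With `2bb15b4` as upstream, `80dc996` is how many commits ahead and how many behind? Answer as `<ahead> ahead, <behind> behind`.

0 ahead, 4 behind

Reachable from 80dc996: {11ead96, 80dc996, ab08a96}.
Reachable from 2bb15b4: {0c4cac9, 11ead96, 2bb15b4, 332e9bf, 80dc996, ab08a96, eacfdd6}.
Only in 80dc996's history (ahead): {} — 0.
Only in 2bb15b4's history (behind): {0c4cac9, 2bb15b4, 332e9bf, eacfdd6} — 4.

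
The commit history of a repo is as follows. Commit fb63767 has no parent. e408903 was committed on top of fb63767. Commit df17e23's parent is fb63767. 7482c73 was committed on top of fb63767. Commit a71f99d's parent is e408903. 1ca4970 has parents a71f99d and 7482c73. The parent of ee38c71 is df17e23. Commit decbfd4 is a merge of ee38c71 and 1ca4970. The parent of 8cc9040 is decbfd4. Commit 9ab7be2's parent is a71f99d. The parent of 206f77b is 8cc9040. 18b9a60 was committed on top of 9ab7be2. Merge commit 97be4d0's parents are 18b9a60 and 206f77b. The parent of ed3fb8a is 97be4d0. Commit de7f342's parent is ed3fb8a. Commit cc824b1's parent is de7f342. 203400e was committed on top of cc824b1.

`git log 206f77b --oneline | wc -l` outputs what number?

Walking parent pointers from 206f77b: reachable set = {1ca4970, 206f77b, 7482c73, 8cc9040, a71f99d, decbfd4, df17e23, e408903, ee38c71, fb63767}.
That is 10 commits.

10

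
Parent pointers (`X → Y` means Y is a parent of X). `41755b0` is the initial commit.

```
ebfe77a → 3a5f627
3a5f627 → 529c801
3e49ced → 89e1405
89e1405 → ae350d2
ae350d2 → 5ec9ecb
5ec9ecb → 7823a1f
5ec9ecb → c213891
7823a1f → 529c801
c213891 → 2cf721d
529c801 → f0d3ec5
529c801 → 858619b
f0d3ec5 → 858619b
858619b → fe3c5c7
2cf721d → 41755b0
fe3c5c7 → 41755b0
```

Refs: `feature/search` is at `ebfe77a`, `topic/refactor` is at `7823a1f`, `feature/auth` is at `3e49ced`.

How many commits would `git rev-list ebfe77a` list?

Walking parent pointers from ebfe77a: reachable set = {3a5f627, 41755b0, 529c801, 858619b, ebfe77a, f0d3ec5, fe3c5c7}.
That is 7 commits.

7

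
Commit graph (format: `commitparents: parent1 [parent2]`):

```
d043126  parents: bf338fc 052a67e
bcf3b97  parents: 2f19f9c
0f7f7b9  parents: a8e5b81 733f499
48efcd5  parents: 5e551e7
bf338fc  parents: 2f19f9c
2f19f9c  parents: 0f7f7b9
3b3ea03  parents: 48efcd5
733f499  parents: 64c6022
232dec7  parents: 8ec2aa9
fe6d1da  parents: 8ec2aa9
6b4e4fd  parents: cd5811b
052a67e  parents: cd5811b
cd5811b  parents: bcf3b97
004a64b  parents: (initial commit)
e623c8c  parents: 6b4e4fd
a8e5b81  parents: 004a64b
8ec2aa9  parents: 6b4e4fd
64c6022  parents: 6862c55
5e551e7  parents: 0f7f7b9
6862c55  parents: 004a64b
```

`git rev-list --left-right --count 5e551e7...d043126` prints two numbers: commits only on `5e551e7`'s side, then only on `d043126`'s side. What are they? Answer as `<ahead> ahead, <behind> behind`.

1 ahead, 6 behind

Reachable from 5e551e7: {004a64b, 0f7f7b9, 5e551e7, 64c6022, 6862c55, 733f499, a8e5b81}.
Reachable from d043126: {004a64b, 052a67e, 0f7f7b9, 2f19f9c, 64c6022, 6862c55, 733f499, a8e5b81, bcf3b97, bf338fc, cd5811b, d043126}.
Only in 5e551e7's history (ahead): {5e551e7} — 1.
Only in d043126's history (behind): {052a67e, 2f19f9c, bcf3b97, bf338fc, cd5811b, d043126} — 6.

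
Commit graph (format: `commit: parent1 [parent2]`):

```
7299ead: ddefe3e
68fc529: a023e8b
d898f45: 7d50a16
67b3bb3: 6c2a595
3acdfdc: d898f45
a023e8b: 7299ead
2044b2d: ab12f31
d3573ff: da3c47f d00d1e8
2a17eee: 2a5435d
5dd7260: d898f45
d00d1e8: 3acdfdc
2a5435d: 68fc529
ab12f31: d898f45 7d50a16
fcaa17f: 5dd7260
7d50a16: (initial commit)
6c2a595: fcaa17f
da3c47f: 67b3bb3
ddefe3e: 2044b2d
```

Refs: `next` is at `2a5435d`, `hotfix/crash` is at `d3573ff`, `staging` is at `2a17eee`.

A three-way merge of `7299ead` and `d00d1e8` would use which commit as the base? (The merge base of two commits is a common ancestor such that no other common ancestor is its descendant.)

Ancestors of 7299ead: {2044b2d, 7299ead, 7d50a16, ab12f31, d898f45, ddefe3e}.
Ancestors of d00d1e8: {3acdfdc, 7d50a16, d00d1e8, d898f45}.
Common ancestors: {7d50a16, d898f45}.
Among these, d898f45 is not an ancestor of any other common ancestor — it is the merge base.

d898f45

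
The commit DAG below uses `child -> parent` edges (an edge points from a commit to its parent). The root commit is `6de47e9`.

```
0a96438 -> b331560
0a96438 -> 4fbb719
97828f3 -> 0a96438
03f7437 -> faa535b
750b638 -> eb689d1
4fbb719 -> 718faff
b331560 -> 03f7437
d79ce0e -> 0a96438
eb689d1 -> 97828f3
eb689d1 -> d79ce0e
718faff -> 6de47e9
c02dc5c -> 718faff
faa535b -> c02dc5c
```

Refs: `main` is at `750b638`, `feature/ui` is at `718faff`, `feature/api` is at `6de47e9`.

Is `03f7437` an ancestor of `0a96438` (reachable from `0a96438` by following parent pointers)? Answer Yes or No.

Ancestors of 0a96438 (commits reachable by following parents): {03f7437, 0a96438, 4fbb719, 6de47e9, 718faff, b331560, c02dc5c, faa535b}.
03f7437 is in that set, so it is an ancestor of 0a96438.

Yes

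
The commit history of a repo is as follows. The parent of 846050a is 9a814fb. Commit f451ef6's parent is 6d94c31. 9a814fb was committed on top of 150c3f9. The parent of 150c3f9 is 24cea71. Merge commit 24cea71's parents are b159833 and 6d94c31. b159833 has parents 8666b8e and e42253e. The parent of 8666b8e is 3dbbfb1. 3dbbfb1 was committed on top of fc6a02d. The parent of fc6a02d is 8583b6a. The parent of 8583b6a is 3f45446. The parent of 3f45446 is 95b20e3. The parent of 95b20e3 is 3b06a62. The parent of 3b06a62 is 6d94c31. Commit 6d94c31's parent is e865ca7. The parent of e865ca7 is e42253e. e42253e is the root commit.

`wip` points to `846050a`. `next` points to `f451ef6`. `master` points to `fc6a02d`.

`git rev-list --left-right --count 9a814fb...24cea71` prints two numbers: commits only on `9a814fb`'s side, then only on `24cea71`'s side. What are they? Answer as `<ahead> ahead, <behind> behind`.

2 ahead, 0 behind

Reachable from 9a814fb: {150c3f9, 24cea71, 3b06a62, 3dbbfb1, 3f45446, 6d94c31, 8583b6a, 8666b8e, 95b20e3, 9a814fb, b159833, e42253e, e865ca7, fc6a02d}.
Reachable from 24cea71: {24cea71, 3b06a62, 3dbbfb1, 3f45446, 6d94c31, 8583b6a, 8666b8e, 95b20e3, b159833, e42253e, e865ca7, fc6a02d}.
Only in 9a814fb's history (ahead): {150c3f9, 9a814fb} — 2.
Only in 24cea71's history (behind): {} — 0.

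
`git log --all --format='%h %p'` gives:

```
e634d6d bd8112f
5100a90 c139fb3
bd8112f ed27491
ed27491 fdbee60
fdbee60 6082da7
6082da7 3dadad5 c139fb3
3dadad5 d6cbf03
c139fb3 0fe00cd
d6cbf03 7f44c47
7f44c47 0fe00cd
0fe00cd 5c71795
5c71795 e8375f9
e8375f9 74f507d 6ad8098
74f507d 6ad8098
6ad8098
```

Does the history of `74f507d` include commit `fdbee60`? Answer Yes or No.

No

Ancestors of 74f507d: {6ad8098, 74f507d}.
fdbee60 is not in that set, so it is not an ancestor of 74f507d.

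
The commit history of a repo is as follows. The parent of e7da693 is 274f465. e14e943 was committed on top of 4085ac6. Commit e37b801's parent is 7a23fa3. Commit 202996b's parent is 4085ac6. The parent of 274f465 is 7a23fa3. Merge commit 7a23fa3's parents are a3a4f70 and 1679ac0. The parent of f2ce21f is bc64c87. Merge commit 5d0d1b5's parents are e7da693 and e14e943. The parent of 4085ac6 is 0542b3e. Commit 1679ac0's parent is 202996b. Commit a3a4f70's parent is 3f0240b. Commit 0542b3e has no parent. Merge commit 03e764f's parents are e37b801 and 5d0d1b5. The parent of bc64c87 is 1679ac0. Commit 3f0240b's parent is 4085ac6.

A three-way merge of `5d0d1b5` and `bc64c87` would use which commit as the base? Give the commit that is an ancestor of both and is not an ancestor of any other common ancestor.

1679ac0

Ancestors of 5d0d1b5: {0542b3e, 1679ac0, 202996b, 274f465, 3f0240b, 4085ac6, 5d0d1b5, 7a23fa3, a3a4f70, e14e943, e7da693}.
Ancestors of bc64c87: {0542b3e, 1679ac0, 202996b, 4085ac6, bc64c87}.
Common ancestors: {0542b3e, 1679ac0, 202996b, 4085ac6}.
Among these, 1679ac0 is not an ancestor of any other common ancestor — it is the merge base.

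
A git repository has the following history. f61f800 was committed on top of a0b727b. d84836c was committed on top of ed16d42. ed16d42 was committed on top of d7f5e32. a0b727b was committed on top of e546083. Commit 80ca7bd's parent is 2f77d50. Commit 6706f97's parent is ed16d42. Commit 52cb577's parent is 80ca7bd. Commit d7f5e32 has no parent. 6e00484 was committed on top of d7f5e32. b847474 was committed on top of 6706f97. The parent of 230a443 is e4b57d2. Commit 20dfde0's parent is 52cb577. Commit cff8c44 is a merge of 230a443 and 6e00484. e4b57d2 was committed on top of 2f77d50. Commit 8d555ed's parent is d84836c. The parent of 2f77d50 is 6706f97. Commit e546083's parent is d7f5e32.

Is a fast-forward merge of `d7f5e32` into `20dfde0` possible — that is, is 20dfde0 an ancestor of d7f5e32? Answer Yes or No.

No

A fast-forward from 20dfde0 to d7f5e32 is possible iff 20dfde0 is an ancestor of d7f5e32.
Ancestors of d7f5e32: {d7f5e32}.
20dfde0 is not among them, so fast-forward is not possible.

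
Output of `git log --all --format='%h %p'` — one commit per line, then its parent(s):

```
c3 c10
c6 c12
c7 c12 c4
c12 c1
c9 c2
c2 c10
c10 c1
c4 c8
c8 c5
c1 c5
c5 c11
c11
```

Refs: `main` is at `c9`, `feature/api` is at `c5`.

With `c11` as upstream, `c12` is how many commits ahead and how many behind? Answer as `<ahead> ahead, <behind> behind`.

3 ahead, 0 behind

Reachable from c12: {c1, c11, c12, c5}.
Reachable from c11: {c11}.
Only in c12's history (ahead): {c1, c12, c5} — 3.
Only in c11's history (behind): {} — 0.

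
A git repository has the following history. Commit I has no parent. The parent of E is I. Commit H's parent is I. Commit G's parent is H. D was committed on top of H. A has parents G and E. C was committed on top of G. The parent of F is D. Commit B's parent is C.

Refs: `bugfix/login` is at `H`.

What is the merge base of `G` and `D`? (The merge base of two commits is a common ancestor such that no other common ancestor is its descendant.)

H

Ancestors of G: {G, H, I}.
Ancestors of D: {D, H, I}.
Common ancestors: {H, I}.
Among these, H is not an ancestor of any other common ancestor — it is the merge base.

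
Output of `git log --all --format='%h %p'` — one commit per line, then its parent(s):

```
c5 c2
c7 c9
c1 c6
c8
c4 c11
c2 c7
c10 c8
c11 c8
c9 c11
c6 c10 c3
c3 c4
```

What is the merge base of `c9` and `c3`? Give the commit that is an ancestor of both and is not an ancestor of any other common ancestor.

c11

Ancestors of c9: {c11, c8, c9}.
Ancestors of c3: {c11, c3, c4, c8}.
Common ancestors: {c11, c8}.
Among these, c11 is not an ancestor of any other common ancestor — it is the merge base.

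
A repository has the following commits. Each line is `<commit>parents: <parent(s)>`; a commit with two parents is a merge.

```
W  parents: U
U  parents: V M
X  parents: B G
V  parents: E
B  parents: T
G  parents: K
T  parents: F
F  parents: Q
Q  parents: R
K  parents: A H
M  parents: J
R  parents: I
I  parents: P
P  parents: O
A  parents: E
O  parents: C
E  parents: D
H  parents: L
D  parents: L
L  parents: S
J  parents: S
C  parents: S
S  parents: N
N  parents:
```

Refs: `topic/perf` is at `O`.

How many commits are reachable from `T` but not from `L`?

Reachable from T: {C, F, I, N, O, P, Q, R, S, T}.
Reachable from L: {L, N, S}.
In T's history but not L's: {C, F, I, O, P, Q, R, T} — 8 commits.

8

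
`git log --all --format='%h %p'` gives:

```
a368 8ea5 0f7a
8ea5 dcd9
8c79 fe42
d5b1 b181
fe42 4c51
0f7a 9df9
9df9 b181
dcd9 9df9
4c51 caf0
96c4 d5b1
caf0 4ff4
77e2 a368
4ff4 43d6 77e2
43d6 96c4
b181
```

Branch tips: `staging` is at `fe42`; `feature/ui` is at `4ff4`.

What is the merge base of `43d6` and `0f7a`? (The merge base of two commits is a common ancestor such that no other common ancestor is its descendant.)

Ancestors of 43d6: {43d6, 96c4, b181, d5b1}.
Ancestors of 0f7a: {0f7a, 9df9, b181}.
Common ancestors: {b181}.
The only common ancestor is b181, so it is the merge base.

b181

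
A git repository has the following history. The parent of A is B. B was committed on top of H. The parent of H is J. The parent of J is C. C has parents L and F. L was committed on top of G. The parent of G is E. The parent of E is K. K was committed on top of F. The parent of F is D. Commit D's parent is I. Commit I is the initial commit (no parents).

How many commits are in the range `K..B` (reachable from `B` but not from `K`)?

7

Reachable from B: {B, C, D, E, F, G, H, I, J, K, L}.
Reachable from K: {D, F, I, K}.
In B's history but not K's: {B, C, E, G, H, J, L} — 7 commits.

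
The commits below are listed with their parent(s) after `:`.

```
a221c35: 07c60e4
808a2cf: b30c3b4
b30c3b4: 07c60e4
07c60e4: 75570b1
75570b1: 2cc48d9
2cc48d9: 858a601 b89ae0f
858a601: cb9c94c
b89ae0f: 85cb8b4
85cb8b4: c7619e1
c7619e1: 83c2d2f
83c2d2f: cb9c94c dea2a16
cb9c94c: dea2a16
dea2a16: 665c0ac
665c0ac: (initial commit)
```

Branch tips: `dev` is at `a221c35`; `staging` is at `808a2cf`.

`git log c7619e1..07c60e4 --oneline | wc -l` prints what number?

Reachable from 07c60e4: {07c60e4, 2cc48d9, 665c0ac, 75570b1, 83c2d2f, 858a601, 85cb8b4, b89ae0f, c7619e1, cb9c94c, dea2a16}.
Reachable from c7619e1: {665c0ac, 83c2d2f, c7619e1, cb9c94c, dea2a16}.
In 07c60e4's history but not c7619e1's: {07c60e4, 2cc48d9, 75570b1, 858a601, 85cb8b4, b89ae0f} — 6 commits.

6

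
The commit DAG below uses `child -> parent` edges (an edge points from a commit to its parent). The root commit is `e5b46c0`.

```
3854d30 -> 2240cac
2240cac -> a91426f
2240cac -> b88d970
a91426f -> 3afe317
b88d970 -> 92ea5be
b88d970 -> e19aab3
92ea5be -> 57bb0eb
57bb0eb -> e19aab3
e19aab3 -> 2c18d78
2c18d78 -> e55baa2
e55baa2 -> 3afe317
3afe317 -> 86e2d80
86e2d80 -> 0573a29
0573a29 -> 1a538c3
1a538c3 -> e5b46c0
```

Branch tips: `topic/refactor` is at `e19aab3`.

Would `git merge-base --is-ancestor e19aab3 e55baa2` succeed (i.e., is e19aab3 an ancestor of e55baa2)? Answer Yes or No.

Ancestors of e55baa2: {0573a29, 1a538c3, 3afe317, 86e2d80, e55baa2, e5b46c0}.
e19aab3 is not in that set, so it is not an ancestor of e55baa2.

No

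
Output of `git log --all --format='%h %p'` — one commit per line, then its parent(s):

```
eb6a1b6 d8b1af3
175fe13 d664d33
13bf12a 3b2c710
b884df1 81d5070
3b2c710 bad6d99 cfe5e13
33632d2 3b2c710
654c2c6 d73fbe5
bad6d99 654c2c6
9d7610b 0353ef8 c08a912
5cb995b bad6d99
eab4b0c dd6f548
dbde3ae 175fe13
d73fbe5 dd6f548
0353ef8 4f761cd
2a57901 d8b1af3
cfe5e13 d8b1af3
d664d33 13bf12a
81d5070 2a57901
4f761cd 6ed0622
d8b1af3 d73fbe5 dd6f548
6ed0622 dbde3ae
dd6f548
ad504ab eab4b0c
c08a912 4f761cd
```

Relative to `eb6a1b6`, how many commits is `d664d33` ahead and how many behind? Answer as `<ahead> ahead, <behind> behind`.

6 ahead, 1 behind

Reachable from d664d33: {13bf12a, 3b2c710, 654c2c6, bad6d99, cfe5e13, d664d33, d73fbe5, d8b1af3, dd6f548}.
Reachable from eb6a1b6: {d73fbe5, d8b1af3, dd6f548, eb6a1b6}.
Only in d664d33's history (ahead): {13bf12a, 3b2c710, 654c2c6, bad6d99, cfe5e13, d664d33} — 6.
Only in eb6a1b6's history (behind): {eb6a1b6} — 1.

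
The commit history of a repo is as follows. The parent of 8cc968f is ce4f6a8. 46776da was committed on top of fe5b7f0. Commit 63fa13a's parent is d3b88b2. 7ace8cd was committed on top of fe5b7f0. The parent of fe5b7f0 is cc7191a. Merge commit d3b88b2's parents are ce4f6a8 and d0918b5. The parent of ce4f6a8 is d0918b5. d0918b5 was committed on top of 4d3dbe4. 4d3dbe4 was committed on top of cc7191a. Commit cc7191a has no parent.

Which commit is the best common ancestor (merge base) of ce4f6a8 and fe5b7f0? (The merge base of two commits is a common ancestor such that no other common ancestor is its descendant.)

Ancestors of ce4f6a8: {4d3dbe4, cc7191a, ce4f6a8, d0918b5}.
Ancestors of fe5b7f0: {cc7191a, fe5b7f0}.
Common ancestors: {cc7191a}.
The only common ancestor is cc7191a, so it is the merge base.

cc7191a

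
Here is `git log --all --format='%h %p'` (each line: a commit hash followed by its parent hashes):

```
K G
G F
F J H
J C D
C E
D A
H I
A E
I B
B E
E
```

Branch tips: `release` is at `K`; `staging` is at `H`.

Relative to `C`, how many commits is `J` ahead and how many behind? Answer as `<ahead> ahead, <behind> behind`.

3 ahead, 0 behind

Reachable from J: {A, C, D, E, J}.
Reachable from C: {C, E}.
Only in J's history (ahead): {A, D, J} — 3.
Only in C's history (behind): {} — 0.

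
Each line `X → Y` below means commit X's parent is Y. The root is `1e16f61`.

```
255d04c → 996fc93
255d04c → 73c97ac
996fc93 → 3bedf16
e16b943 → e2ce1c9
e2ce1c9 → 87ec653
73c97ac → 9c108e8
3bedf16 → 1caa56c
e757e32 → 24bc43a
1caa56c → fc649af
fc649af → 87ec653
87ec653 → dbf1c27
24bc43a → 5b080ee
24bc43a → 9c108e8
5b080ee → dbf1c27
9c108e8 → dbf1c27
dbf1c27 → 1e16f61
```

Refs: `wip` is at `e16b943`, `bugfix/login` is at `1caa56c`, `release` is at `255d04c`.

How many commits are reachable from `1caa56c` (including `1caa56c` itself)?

Walking parent pointers from 1caa56c: reachable set = {1caa56c, 1e16f61, 87ec653, dbf1c27, fc649af}.
That is 5 commits.

5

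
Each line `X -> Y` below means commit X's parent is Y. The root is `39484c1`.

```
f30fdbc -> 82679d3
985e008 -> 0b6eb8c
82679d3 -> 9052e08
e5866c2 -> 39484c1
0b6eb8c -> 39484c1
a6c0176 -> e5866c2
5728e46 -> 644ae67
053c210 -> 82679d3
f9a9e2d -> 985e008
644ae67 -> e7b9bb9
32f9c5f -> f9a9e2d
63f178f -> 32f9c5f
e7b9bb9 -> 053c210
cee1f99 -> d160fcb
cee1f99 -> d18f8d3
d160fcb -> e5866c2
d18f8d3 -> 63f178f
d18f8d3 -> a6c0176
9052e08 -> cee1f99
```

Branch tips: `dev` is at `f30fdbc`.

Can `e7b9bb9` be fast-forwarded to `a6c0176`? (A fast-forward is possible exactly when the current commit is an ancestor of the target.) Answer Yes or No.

A fast-forward from e7b9bb9 to a6c0176 is possible iff e7b9bb9 is an ancestor of a6c0176.
Ancestors of a6c0176: {39484c1, a6c0176, e5866c2}.
e7b9bb9 is not among them, so fast-forward is not possible.

No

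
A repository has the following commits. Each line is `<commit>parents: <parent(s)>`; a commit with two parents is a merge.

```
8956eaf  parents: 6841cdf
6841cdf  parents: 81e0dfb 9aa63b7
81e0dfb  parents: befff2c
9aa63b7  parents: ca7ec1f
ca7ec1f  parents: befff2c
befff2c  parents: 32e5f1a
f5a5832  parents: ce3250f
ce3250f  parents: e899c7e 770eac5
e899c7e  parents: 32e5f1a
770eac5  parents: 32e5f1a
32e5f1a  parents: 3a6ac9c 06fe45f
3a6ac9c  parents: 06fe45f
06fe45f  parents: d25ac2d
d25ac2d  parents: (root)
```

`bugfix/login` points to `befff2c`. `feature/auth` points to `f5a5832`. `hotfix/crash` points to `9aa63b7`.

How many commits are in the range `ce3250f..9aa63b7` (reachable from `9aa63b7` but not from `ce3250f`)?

Reachable from 9aa63b7: {06fe45f, 32e5f1a, 3a6ac9c, 9aa63b7, befff2c, ca7ec1f, d25ac2d}.
Reachable from ce3250f: {06fe45f, 32e5f1a, 3a6ac9c, 770eac5, ce3250f, d25ac2d, e899c7e}.
In 9aa63b7's history but not ce3250f's: {9aa63b7, befff2c, ca7ec1f} — 3 commits.

3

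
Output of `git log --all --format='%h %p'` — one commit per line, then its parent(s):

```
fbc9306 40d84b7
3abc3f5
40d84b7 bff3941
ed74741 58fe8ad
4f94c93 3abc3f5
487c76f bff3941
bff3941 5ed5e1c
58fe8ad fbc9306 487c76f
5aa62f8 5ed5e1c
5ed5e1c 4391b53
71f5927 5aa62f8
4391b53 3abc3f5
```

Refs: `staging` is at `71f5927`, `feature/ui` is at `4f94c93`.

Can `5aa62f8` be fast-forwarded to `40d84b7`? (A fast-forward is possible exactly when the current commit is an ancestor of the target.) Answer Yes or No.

No

A fast-forward from 5aa62f8 to 40d84b7 is possible iff 5aa62f8 is an ancestor of 40d84b7.
Ancestors of 40d84b7: {3abc3f5, 40d84b7, 4391b53, 5ed5e1c, bff3941}.
5aa62f8 is not among them, so fast-forward is not possible.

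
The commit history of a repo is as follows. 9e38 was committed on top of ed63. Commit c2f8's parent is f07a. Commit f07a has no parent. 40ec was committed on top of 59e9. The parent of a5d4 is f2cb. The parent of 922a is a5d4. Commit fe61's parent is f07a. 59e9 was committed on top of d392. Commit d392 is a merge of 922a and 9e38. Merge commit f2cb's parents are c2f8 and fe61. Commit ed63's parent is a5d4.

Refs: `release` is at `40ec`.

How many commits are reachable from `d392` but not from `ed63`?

Reachable from d392: {922a, 9e38, a5d4, c2f8, d392, ed63, f07a, f2cb, fe61}.
Reachable from ed63: {a5d4, c2f8, ed63, f07a, f2cb, fe61}.
In d392's history but not ed63's: {922a, 9e38, d392} — 3 commits.

3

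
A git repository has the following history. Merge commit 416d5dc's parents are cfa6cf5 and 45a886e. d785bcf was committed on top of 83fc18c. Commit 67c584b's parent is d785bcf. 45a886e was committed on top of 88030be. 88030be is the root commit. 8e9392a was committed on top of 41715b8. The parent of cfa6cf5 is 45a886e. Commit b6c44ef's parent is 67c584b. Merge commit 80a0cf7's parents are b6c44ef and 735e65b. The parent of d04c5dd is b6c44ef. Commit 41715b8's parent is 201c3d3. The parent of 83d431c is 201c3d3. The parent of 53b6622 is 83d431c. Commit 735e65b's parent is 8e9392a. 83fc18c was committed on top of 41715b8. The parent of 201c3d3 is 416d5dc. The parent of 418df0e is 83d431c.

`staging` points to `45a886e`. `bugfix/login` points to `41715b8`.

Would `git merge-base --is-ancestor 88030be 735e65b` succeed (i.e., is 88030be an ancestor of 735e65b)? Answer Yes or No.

Yes

Ancestors of 735e65b (commits reachable by following parents): {201c3d3, 416d5dc, 41715b8, 45a886e, 735e65b, 88030be, 8e9392a, cfa6cf5}.
88030be is in that set, so it is an ancestor of 735e65b.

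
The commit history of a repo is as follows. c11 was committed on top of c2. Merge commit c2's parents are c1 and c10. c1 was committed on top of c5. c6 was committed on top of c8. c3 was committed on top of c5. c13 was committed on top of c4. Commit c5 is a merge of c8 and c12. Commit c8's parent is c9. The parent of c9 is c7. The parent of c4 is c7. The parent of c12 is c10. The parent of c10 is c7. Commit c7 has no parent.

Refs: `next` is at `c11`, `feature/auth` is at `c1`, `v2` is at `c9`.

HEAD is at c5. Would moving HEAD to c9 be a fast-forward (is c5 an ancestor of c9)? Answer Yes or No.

A fast-forward from c5 to c9 is possible iff c5 is an ancestor of c9.
Ancestors of c9: {c7, c9}.
c5 is not among them, so fast-forward is not possible.

No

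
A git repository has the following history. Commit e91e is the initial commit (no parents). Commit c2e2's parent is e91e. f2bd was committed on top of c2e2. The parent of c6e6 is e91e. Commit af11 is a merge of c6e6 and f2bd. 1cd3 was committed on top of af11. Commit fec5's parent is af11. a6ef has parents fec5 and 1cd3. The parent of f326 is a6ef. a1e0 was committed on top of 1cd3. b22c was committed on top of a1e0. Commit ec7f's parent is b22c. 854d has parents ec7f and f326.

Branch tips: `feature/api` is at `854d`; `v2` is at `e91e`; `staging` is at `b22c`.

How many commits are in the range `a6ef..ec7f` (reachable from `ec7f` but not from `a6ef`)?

3

Reachable from ec7f: {1cd3, a1e0, af11, b22c, c2e2, c6e6, e91e, ec7f, f2bd}.
Reachable from a6ef: {1cd3, a6ef, af11, c2e2, c6e6, e91e, f2bd, fec5}.
In ec7f's history but not a6ef's: {a1e0, b22c, ec7f} — 3 commits.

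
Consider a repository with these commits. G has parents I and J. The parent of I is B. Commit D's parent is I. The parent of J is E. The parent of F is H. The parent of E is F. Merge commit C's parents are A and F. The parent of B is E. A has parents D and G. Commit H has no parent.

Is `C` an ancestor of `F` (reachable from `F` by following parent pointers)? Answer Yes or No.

No

Ancestors of F: {F, H}.
C is not in that set, so it is not an ancestor of F.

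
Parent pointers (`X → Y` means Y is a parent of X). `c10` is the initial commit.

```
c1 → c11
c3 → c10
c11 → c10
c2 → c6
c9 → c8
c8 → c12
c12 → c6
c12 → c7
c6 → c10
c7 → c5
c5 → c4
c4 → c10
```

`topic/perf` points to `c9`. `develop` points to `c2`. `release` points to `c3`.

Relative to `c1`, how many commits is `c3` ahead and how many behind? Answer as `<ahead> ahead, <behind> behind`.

Reachable from c3: {c10, c3}.
Reachable from c1: {c1, c10, c11}.
Only in c3's history (ahead): {c3} — 1.
Only in c1's history (behind): {c1, c11} — 2.

1 ahead, 2 behind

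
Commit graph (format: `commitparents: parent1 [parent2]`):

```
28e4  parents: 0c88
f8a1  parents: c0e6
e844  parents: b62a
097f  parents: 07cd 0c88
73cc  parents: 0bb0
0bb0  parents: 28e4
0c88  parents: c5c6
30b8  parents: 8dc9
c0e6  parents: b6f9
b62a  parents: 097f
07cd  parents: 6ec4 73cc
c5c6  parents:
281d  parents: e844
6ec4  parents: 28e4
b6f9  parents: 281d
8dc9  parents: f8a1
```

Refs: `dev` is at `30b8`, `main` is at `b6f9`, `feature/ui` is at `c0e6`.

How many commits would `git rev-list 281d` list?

11

Walking parent pointers from 281d: reachable set = {07cd, 097f, 0bb0, 0c88, 281d, 28e4, 6ec4, 73cc, b62a, c5c6, e844}.
That is 11 commits.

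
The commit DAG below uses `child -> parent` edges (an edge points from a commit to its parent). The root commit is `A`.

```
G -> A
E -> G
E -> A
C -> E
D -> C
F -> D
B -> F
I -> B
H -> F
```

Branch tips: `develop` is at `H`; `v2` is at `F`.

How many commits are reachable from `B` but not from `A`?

Reachable from B: {A, B, C, D, E, F, G}.
Reachable from A: {A}.
In B's history but not A's: {B, C, D, E, F, G} — 6 commits.

6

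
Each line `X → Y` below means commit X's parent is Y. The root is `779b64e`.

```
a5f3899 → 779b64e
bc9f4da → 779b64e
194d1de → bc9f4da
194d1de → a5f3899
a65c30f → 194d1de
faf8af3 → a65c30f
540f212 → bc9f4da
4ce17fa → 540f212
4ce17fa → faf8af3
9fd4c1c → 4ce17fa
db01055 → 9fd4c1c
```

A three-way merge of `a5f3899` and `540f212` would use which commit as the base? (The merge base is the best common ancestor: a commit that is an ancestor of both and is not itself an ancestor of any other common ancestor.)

Ancestors of a5f3899: {779b64e, a5f3899}.
Ancestors of 540f212: {540f212, 779b64e, bc9f4da}.
Common ancestors: {779b64e}.
The only common ancestor is 779b64e, so it is the merge base.

779b64e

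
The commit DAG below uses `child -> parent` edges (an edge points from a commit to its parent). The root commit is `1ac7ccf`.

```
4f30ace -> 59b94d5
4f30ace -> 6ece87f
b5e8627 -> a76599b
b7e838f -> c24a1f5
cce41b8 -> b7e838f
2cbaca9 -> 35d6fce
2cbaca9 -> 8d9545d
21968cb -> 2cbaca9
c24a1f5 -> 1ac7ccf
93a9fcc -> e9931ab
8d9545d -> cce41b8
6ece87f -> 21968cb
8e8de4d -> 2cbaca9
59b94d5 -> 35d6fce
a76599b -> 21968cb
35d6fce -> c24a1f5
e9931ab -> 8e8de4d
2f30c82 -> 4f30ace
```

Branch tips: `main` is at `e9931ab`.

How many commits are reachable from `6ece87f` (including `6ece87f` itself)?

Walking parent pointers from 6ece87f: reachable set = {1ac7ccf, 21968cb, 2cbaca9, 35d6fce, 6ece87f, 8d9545d, b7e838f, c24a1f5, cce41b8}.
That is 9 commits.

9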